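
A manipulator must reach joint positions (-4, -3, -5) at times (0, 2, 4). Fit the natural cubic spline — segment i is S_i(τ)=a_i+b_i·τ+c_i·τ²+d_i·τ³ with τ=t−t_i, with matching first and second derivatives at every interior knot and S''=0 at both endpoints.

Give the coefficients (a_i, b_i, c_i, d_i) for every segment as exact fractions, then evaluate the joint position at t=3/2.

  seg 0: a=-4 b=7/8 c=0 d=-3/32
  seg 1: a=-3 b=-1/4 c=-9/16 d=3/32
S(3/2) = -769/256

Δ: Δ0=1/2, Δ1=-1
row 1: diag=8, rhs=-9; c'=1/4, d'=-9/8
back: M1=-9/8
M: M0=0, M1=-9/8, M2=0
seg 0: a=-4, c=M0/2=0, d=(M1−M0)/(6·2)=-3/32, b=Δ0−h0·(2M0+M1)/6=7/8
seg 1: a=-3, c=M1/2=-9/16, d=(M2−M1)/(6·2)=3/32, b=Δ1−h1·(2M1+M2)/6=-1/4
t_q=3/2 → seg 0, τ=3/2; S=-4+7/8·τ+0·τ²+-3/32·τ³=-769/256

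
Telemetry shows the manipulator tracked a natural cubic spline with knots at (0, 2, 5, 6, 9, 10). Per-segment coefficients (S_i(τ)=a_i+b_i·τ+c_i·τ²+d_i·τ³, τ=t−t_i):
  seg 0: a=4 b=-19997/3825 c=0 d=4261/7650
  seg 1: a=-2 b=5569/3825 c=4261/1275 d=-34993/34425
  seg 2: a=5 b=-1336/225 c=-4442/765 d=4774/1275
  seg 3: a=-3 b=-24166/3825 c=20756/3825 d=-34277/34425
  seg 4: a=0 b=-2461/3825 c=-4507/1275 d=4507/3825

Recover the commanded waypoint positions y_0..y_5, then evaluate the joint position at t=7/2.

y_0=4 y_1=-2 y_2=5 y_3=-3 y_4=0 y_5=-3
S(7/2) = 14527/3400

y_0 = S_0(0) = a_0 = 4
y_1 = S_1(0) = a_1 = -2
y_2 = S_2(0) = a_2 = 5
y_3 = S_3(0) = a_3 = -3
y_4 = S_4(0) = a_4 = 0
y_5 = S_4(1) = -3
t_q=7/2 is in segment 1 (τ=3/2); S_1(τ)=14527/3400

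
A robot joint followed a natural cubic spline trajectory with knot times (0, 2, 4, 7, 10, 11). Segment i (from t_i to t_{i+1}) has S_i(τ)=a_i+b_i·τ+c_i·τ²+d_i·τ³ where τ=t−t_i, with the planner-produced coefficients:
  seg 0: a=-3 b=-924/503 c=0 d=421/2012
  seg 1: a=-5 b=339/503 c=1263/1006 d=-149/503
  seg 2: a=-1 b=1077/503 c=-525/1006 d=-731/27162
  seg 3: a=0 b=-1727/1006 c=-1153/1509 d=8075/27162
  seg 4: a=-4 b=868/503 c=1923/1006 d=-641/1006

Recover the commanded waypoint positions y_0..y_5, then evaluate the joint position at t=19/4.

y_0 = S_0(0) = a_0 = -3
y_1 = S_1(0) = a_1 = -5
y_2 = S_2(0) = a_2 = -1
y_3 = S_3(0) = a_3 = 0
y_4 = S_4(0) = a_4 = -4
y_5 = S_4(1) = -1
t_q=19/4 is in segment 2 (τ=3/4); S_2(τ)=19377/64384

y_0=-3 y_1=-5 y_2=-1 y_3=0 y_4=-4 y_5=-1
S(19/4) = 19377/64384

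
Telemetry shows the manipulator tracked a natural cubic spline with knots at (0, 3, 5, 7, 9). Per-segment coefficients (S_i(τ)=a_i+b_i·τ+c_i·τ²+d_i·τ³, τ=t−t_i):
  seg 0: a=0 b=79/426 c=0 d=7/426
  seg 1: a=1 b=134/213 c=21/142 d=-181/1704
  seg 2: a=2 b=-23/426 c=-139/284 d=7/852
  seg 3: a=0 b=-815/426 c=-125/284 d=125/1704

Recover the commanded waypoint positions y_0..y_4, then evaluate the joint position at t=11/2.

y_0=0 y_1=1 y_2=2 y_3=0 y_4=-5
S(11/2) = 4207/2272

y_0 = S_0(0) = a_0 = 0
y_1 = S_1(0) = a_1 = 1
y_2 = S_2(0) = a_2 = 2
y_3 = S_3(0) = a_3 = 0
y_4 = S_3(2) = -5
t_q=11/2 is in segment 2 (τ=1/2); S_2(τ)=4207/2272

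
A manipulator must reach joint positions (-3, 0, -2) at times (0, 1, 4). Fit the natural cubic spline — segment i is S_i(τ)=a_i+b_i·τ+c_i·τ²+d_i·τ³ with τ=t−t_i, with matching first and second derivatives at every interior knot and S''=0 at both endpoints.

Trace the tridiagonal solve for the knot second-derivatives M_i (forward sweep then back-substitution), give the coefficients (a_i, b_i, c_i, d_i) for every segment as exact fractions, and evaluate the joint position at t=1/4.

  seg 0: a=-3 b=83/24 c=0 d=-11/24
  seg 1: a=0 b=25/12 c=-11/8 d=11/72
S(1/4) = -1097/512

Δ: Δ0=3, Δ1=-2/3
row 1: diag=8, rhs=-22; c'=3/8, d'=-11/4
back: M1=-11/4
M: M0=0, M1=-11/4, M2=0
seg 0: a=-3, c=M0/2=0, d=(M1−M0)/(6·1)=-11/24, b=Δ0−h0·(2M0+M1)/6=83/24
seg 1: a=0, c=M1/2=-11/8, d=(M2−M1)/(6·3)=11/72, b=Δ1−h1·(2M1+M2)/6=25/12
t_q=1/4 → seg 0, τ=1/4; S=-3+83/24·τ+0·τ²+-11/24·τ³=-1097/512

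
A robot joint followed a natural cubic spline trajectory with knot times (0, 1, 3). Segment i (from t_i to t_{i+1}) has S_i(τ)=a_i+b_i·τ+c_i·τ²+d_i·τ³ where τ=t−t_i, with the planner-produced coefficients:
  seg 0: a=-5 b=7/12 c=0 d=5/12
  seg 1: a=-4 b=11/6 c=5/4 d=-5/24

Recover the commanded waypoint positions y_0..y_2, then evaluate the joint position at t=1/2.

y_0 = S_0(0) = a_0 = -5
y_1 = S_1(0) = a_1 = -4
y_2 = S_1(2) = 3
t_q=1/2 is in segment 0 (τ=1/2); S_0(τ)=-149/32

y_0=-5 y_1=-4 y_2=3
S(1/2) = -149/32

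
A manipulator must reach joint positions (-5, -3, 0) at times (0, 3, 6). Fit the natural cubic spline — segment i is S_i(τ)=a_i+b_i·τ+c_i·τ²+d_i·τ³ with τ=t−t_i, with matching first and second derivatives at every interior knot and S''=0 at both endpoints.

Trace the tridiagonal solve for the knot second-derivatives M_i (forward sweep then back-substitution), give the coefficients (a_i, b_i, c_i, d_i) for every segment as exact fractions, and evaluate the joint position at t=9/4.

Δ: Δ0=2/3, Δ1=1
row 1: diag=12, rhs=2; c'=1/4, d'=1/6
back: M1=1/6
M: M0=0, M1=1/6, M2=0
seg 0: a=-5, c=M0/2=0, d=(M1−M0)/(6·3)=1/108, b=Δ0−h0·(2M0+M1)/6=7/12
seg 1: a=-3, c=M1/2=1/12, d=(M2−M1)/(6·3)=-1/108, b=Δ1−h1·(2M1+M2)/6=5/6
t_q=9/4 → seg 0, τ=9/4; S=-5+7/12·τ+0·τ²+1/108·τ³=-917/256

  seg 0: a=-5 b=7/12 c=0 d=1/108
  seg 1: a=-3 b=5/6 c=1/12 d=-1/108
S(9/4) = -917/256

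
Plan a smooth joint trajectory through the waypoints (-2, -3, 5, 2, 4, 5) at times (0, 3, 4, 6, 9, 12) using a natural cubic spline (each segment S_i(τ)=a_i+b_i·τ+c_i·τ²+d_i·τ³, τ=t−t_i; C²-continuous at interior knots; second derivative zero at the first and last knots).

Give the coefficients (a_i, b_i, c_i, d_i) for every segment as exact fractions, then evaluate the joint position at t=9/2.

Δ: Δ0=-1/3, Δ1=8, Δ2=-3/2, Δ3=2/3, Δ4=1/3
row 1: diag=8, rhs=50; c'=1/8, d'=25/4
row 2: denom=6−1·1/8=47/8; d'=(-57−1·25/4)/(47/8)=-506/47
row 3: denom=10−2·16/47=438/47; d'=(13−2·-506/47)/(438/47)=541/146
row 4: denom=12−3·47/146=1611/146; d'=(-2−3·541/146)/(1611/146)=-1915/1611
back: M4=-1915/1611
back: M3=541/146−47/146·-1915/1611=6586/1611
back: M2=-506/47−16/47·6586/1611=-19586/1611
back: M1=25/4−1/8·-19586/1611=12517/1611
M: M0=0, M1=12517/1611, M2=-19586/1611, M3=6586/1611, M4=-1915/1611, M5=0
seg 0: a=-2, c=M0/2=0, d=(M1−M0)/(6·3)=12517/28998, b=Δ0−h0·(2M0+M1)/6=-13591/3222
seg 1: a=-3, c=M1/2=12517/3222, d=(M2−M1)/(6·1)=-1189/358, b=Δ1−h1·(2M1+M2)/6=11980/1611
seg 2: a=5, c=M2/2=-9793/1611, d=(M3−M2)/(6·2)=727/537, b=Δ2−h2·(2M2+M3)/6=16891/3222
seg 3: a=2, c=M3/2=3293/1611, d=(M4−M3)/(6·3)=-8501/28998, b=Δ3−h3·(2M3+M4)/6=-9109/3222
seg 4: a=4, c=M4/2=-1915/3222, d=(M5−M4)/(6·3)=1915/28998, b=Δ4−h4·(2M4+M5)/6=2452/1611
t_q=9/2 → seg 2, τ=1/2; S=5+16891/3222·τ+-9793/1611·τ²+727/537·τ³=26939/4296

  seg 0: a=-2 b=-13591/3222 c=0 d=12517/28998
  seg 1: a=-3 b=11980/1611 c=12517/3222 d=-1189/358
  seg 2: a=5 b=16891/3222 c=-9793/1611 d=727/537
  seg 3: a=2 b=-9109/3222 c=3293/1611 d=-8501/28998
  seg 4: a=4 b=2452/1611 c=-1915/3222 d=1915/28998
S(9/2) = 26939/4296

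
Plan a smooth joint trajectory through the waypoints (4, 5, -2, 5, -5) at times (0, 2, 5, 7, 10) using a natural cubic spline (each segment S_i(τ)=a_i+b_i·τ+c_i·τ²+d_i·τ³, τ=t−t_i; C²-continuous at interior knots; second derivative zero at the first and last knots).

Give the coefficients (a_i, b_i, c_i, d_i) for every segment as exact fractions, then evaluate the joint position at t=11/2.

Δ: Δ0=1/2, Δ1=-7/3, Δ2=7/2, Δ3=-10/3
row 1: diag=10, rhs=-17; c'=3/10, d'=-17/10
row 2: denom=10−3·3/10=91/10; d'=(35−3·-17/10)/(91/10)=401/91
row 3: denom=10−2·20/91=870/91; d'=(-41−2·401/91)/(870/91)=-1511/290
back: M3=-1511/290
back: M2=401/91−20/91·-1511/290=161/29
back: M1=-17/10−3/10·161/29=-488/145
M: M0=0, M1=-488/145, M2=161/29, M3=-1511/290, M4=0
seg 0: a=4, c=M0/2=0, d=(M1−M0)/(6·2)=-122/435, b=Δ0−h0·(2M0+M1)/6=1411/870
seg 1: a=5, c=M1/2=-244/145, d=(M2−M1)/(6·3)=431/870, b=Δ1−h1·(2M1+M2)/6=-1517/870
seg 2: a=-2, c=M2/2=161/58, d=(M3−M2)/(6·2)=-3121/3480, b=Δ2−h2·(2M2+M3)/6=668/435
seg 3: a=5, c=M3/2=-1511/580, d=(M4−M3)/(6·3)=1511/5220, b=Δ3−h3·(2M3+M4)/6=1633/870
t_q=11/2 → seg 2, τ=1/2; S=-2+668/435·τ+161/58·τ²+-3121/3480·τ³=-1207/1856

  seg 0: a=4 b=1411/870 c=0 d=-122/435
  seg 1: a=5 b=-1517/870 c=-244/145 d=431/870
  seg 2: a=-2 b=668/435 c=161/58 d=-3121/3480
  seg 3: a=5 b=1633/870 c=-1511/580 d=1511/5220
S(11/2) = -1207/1856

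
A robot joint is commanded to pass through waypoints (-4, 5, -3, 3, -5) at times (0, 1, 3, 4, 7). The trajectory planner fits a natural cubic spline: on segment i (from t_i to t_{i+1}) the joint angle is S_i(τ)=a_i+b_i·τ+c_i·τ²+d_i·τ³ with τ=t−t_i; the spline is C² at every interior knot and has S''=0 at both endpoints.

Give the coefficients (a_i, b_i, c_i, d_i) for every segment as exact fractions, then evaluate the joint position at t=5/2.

Δ: Δ0=9, Δ1=-4, Δ2=6, Δ3=-8/3
row 1: diag=6, rhs=-78; c'=1/3, d'=-13
row 2: denom=6−2·1/3=16/3; d'=(60−2·-13)/(16/3)=129/8
row 3: denom=8−1·3/16=125/16; d'=(-52−1·129/8)/(125/16)=-218/25
back: M3=-218/25
back: M2=129/8−3/16·-218/25=444/25
back: M1=-13−1/3·444/25=-473/25
M: M0=0, M1=-473/25, M2=444/25, M3=-218/25, M4=0
seg 0: a=-4, c=M0/2=0, d=(M1−M0)/(6·1)=-473/150, b=Δ0−h0·(2M0+M1)/6=1823/150
seg 1: a=5, c=M1/2=-473/50, d=(M2−M1)/(6·2)=917/300, b=Δ1−h1·(2M1+M2)/6=202/75
seg 2: a=-3, c=M2/2=222/25, d=(M3−M2)/(6·1)=-331/75, b=Δ2−h2·(2M2+M3)/6=23/15
seg 3: a=3, c=M3/2=-109/25, d=(M4−M3)/(6·3)=109/225, b=Δ3−h3·(2M3+M4)/6=454/75
t_q=5/2 → seg 1, τ=3/2; S=5+202/75·τ+-473/50·τ²+917/300·τ³=-1543/800

  seg 0: a=-4 b=1823/150 c=0 d=-473/150
  seg 1: a=5 b=202/75 c=-473/50 d=917/300
  seg 2: a=-3 b=23/15 c=222/25 d=-331/75
  seg 3: a=3 b=454/75 c=-109/25 d=109/225
S(5/2) = -1543/800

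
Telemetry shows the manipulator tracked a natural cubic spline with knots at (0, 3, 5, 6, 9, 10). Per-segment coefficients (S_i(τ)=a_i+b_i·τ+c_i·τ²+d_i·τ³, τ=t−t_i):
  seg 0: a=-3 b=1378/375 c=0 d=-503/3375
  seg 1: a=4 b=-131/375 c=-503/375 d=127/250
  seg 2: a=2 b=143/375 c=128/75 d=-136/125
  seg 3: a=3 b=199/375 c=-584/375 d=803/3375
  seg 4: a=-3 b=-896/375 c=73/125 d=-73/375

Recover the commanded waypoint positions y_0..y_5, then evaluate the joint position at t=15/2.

y_0 = S_0(0) = a_0 = -3
y_1 = S_1(0) = a_1 = 4
y_2 = S_2(0) = a_2 = 2
y_3 = S_3(0) = a_3 = 3
y_4 = S_4(0) = a_4 = -3
y_5 = S_4(1) = -5
t_q=15/2 is in segment 3 (τ=3/2); S_3(τ)=219/200

y_0=-3 y_1=4 y_2=2 y_3=3 y_4=-3 y_5=-5
S(15/2) = 219/200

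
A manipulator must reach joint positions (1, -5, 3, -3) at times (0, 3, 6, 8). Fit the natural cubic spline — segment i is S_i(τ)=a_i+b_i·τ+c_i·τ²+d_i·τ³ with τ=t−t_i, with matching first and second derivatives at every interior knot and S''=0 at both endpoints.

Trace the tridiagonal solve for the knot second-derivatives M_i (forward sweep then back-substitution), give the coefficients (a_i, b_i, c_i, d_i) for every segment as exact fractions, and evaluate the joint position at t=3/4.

Δ: Δ0=-2, Δ1=8/3, Δ2=-3
row 1: diag=12, rhs=28; c'=1/4, d'=7/3
row 2: denom=10−3·1/4=37/4; d'=(-34−3·7/3)/(37/4)=-164/37
back: M2=-164/37
back: M1=7/3−1/4·-164/37=382/111
M: M0=0, M1=382/111, M2=-164/37, M3=0
seg 0: a=1, c=M0/2=0, d=(M1−M0)/(6·3)=191/999, b=Δ0−h0·(2M0+M1)/6=-413/111
seg 1: a=-5, c=M1/2=191/111, d=(M2−M1)/(6·3)=-437/999, b=Δ1−h1·(2M1+M2)/6=160/111
seg 2: a=3, c=M2/2=-82/37, d=(M3−M2)/(6·2)=41/111, b=Δ2−h2·(2M2+M3)/6=-5/111
t_q=3/4 → seg 0, τ=3/4; S=1+-413/111·τ+0·τ²+191/999·τ³=-4049/2368

  seg 0: a=1 b=-413/111 c=0 d=191/999
  seg 1: a=-5 b=160/111 c=191/111 d=-437/999
  seg 2: a=3 b=-5/111 c=-82/37 d=41/111
S(3/4) = -4049/2368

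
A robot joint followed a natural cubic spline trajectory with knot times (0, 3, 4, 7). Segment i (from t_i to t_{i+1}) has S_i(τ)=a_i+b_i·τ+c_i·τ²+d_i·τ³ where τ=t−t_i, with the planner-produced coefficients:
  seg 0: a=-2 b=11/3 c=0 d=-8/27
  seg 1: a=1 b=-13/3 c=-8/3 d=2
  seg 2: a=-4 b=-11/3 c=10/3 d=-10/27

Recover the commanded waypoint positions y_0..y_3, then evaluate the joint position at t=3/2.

y_0=-2 y_1=1 y_2=-4 y_3=5
S(3/2) = 5/2

y_0 = S_0(0) = a_0 = -2
y_1 = S_1(0) = a_1 = 1
y_2 = S_2(0) = a_2 = -4
y_3 = S_2(3) = 5
t_q=3/2 is in segment 0 (τ=3/2); S_0(τ)=5/2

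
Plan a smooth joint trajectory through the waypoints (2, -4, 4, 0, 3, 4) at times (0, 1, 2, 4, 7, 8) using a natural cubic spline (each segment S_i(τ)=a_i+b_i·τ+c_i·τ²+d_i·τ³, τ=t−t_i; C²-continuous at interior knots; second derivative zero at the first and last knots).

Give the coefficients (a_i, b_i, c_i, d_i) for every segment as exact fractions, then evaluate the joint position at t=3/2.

  seg 0: a=2 b=-15304/1505 c=0 d=6274/1505
  seg 1: a=-4 b=3518/1505 c=18822/1505 d=-2060/301
  seg 2: a=4 b=1466/215 c=-12078/1505 d=2721/1505
  seg 3: a=0 b=-5398/1505 c=4248/1505 d=-649/1505
  seg 4: a=3 b=2567/1505 c=-1593/1505 d=531/1505
S(3/2) = -843/1505

Δ: Δ0=-6, Δ1=8, Δ2=-2, Δ3=1, Δ4=1
row 1: diag=4, rhs=84; c'=1/4, d'=21
row 2: denom=6−1·1/4=23/4; d'=(-60−1·21)/(23/4)=-324/23
row 3: denom=10−2·8/23=214/23; d'=(18−2·-324/23)/(214/23)=531/107
row 4: denom=8−3·69/214=1505/214; d'=(0−3·531/107)/(1505/214)=-3186/1505
back: M4=-3186/1505
back: M3=531/107−69/214·-3186/1505=8496/1505
back: M2=-324/23−8/23·8496/1505=-24156/1505
back: M1=21−1/4·-24156/1505=37644/1505
M: M0=0, M1=37644/1505, M2=-24156/1505, M3=8496/1505, M4=-3186/1505, M5=0
seg 0: a=2, c=M0/2=0, d=(M1−M0)/(6·1)=6274/1505, b=Δ0−h0·(2M0+M1)/6=-15304/1505
seg 1: a=-4, c=M1/2=18822/1505, d=(M2−M1)/(6·1)=-2060/301, b=Δ1−h1·(2M1+M2)/6=3518/1505
seg 2: a=4, c=M2/2=-12078/1505, d=(M3−M2)/(6·2)=2721/1505, b=Δ2−h2·(2M2+M3)/6=1466/215
seg 3: a=0, c=M3/2=4248/1505, d=(M4−M3)/(6·3)=-649/1505, b=Δ3−h3·(2M3+M4)/6=-5398/1505
seg 4: a=3, c=M4/2=-1593/1505, d=(M5−M4)/(6·1)=531/1505, b=Δ4−h4·(2M4+M5)/6=2567/1505
t_q=3/2 → seg 1, τ=1/2; S=-4+3518/1505·τ+18822/1505·τ²+-2060/301·τ³=-843/1505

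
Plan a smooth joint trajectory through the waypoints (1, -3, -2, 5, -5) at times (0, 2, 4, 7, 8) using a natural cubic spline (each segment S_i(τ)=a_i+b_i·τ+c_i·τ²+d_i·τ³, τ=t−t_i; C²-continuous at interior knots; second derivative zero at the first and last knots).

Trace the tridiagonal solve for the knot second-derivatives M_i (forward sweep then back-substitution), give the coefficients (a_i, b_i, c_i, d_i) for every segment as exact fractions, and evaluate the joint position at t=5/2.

Δ: Δ0=-2, Δ1=1/2, Δ2=7/3, Δ3=-10
row 1: diag=8, rhs=15; c'=1/4, d'=15/8
row 2: denom=10−2·1/4=19/2; d'=(11−2·15/8)/(19/2)=29/38
row 3: denom=8−3·6/19=134/19; d'=(-74−3·29/38)/(134/19)=-2899/268
back: M3=-2899/268
back: M2=29/38−6/19·-2899/268=280/67
back: M1=15/8−1/4·280/67=445/536
M: M0=0, M1=445/536, M2=280/67, M3=-2899/268, M4=0
seg 0: a=1, c=M0/2=0, d=(M1−M0)/(6·2)=445/6432, b=Δ0−h0·(2M0+M1)/6=-3661/1608
seg 1: a=-3, c=M1/2=445/1072, d=(M2−M1)/(6·2)=1795/6432, b=Δ1−h1·(2M1+M2)/6=-1163/804
seg 2: a=-2, c=M2/2=140/67, d=(M3−M2)/(6·3)=-4019/4824, b=Δ2−h2·(2M2+M3)/6=5729/1608
seg 3: a=5, c=M3/2=-2899/536, d=(M4−M3)/(6·1)=2899/1608, b=Δ3−h3·(2M3+M4)/6=-5141/804
t_q=5/2 → seg 1, τ=1/2; S=-3+-1163/804·τ+445/1072·τ²+1795/6432·τ³=-61483/17152

  seg 0: a=1 b=-3661/1608 c=0 d=445/6432
  seg 1: a=-3 b=-1163/804 c=445/1072 d=1795/6432
  seg 2: a=-2 b=5729/1608 c=140/67 d=-4019/4824
  seg 3: a=5 b=-5141/804 c=-2899/536 d=2899/1608
S(5/2) = -61483/17152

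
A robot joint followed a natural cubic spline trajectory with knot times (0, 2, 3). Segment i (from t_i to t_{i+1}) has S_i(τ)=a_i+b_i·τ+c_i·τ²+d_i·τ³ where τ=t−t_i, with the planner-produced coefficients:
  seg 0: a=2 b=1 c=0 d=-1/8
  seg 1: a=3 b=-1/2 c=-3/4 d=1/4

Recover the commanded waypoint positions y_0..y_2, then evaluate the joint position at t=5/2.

y_0 = S_0(0) = a_0 = 2
y_1 = S_1(0) = a_1 = 3
y_2 = S_1(1) = 2
t_q=5/2 is in segment 1 (τ=1/2); S_1(τ)=83/32

y_0=2 y_1=3 y_2=2
S(5/2) = 83/32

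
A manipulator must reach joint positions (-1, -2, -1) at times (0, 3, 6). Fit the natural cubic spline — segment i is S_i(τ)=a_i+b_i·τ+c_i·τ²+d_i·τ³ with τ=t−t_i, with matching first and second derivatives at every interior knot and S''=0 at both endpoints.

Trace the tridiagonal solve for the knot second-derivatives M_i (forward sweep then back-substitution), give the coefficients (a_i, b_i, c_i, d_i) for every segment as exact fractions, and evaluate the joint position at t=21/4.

  seg 0: a=-1 b=-1/2 c=0 d=1/54
  seg 1: a=-2 b=0 c=1/6 d=-1/54
S(21/4) = -175/128

Δ: Δ0=-1/3, Δ1=1/3
row 1: diag=12, rhs=4; c'=1/4, d'=1/3
back: M1=1/3
M: M0=0, M1=1/3, M2=0
seg 0: a=-1, c=M0/2=0, d=(M1−M0)/(6·3)=1/54, b=Δ0−h0·(2M0+M1)/6=-1/2
seg 1: a=-2, c=M1/2=1/6, d=(M2−M1)/(6·3)=-1/54, b=Δ1−h1·(2M1+M2)/6=0
t_q=21/4 → seg 1, τ=9/4; S=-2+0·τ+1/6·τ²+-1/54·τ³=-175/128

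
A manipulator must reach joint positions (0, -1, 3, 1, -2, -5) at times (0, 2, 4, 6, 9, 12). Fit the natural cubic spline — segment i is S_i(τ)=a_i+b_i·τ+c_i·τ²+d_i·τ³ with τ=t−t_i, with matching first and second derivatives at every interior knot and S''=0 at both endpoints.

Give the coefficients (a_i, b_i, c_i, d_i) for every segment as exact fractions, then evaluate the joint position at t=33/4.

Δ: Δ0=-1/2, Δ1=2, Δ2=-1, Δ3=-1, Δ4=-1
row 1: diag=8, rhs=15; c'=1/4, d'=15/8
row 2: denom=8−2·1/4=15/2; d'=(-18−2·15/8)/(15/2)=-29/10
row 3: denom=10−2·4/15=142/15; d'=(0−2·-29/10)/(142/15)=87/142
row 4: denom=12−3·45/142=1569/142; d'=(0−3·87/142)/(1569/142)=-87/523
back: M4=-87/523
back: M3=87/142−45/142·-87/523=348/523
back: M2=-29/10−4/15·348/523=-3219/1046
back: M1=15/8−1/4·-3219/1046=1383/523
M: M0=0, M1=1383/523, M2=-3219/1046, M3=348/523, M4=-87/523, M5=0
seg 0: a=0, c=M0/2=0, d=(M1−M0)/(6·2)=461/2092, b=Δ0−h0·(2M0+M1)/6=-1445/1046
seg 1: a=-1, c=M1/2=1383/1046, d=(M2−M1)/(6·2)=-1995/4184, b=Δ1−h1·(2M1+M2)/6=1321/1046
seg 2: a=3, c=M2/2=-3219/2092, d=(M3−M2)/(6·2)=1305/4184, b=Δ2−h2·(2M2+M3)/6=434/523
seg 3: a=1, c=M3/2=174/523, d=(M4−M3)/(6·3)=-145/3138, b=Δ3−h3·(2M3+M4)/6=-1655/1046
seg 4: a=-2, c=M4/2=-87/1046, d=(M5−M4)/(6·3)=29/3138, b=Δ4−h4·(2M4+M5)/6=-436/523
t_q=33/4 → seg 3, τ=9/4; S=1+-1655/1046·τ+174/523·τ²+-145/3138·τ³=-93859/66944

  seg 0: a=0 b=-1445/1046 c=0 d=461/2092
  seg 1: a=-1 b=1321/1046 c=1383/1046 d=-1995/4184
  seg 2: a=3 b=434/523 c=-3219/2092 d=1305/4184
  seg 3: a=1 b=-1655/1046 c=174/523 d=-145/3138
  seg 4: a=-2 b=-436/523 c=-87/1046 d=29/3138
S(33/4) = -93859/66944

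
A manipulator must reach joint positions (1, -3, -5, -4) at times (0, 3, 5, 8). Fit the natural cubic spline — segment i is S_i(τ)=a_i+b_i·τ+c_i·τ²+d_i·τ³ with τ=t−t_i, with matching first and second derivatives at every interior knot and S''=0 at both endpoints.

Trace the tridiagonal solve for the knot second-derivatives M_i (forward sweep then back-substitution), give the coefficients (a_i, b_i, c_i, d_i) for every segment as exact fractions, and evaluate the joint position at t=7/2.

Δ: Δ0=-4/3, Δ1=-1, Δ2=1/3
row 1: diag=10, rhs=2; c'=1/5, d'=1/5
row 2: denom=10−2·1/5=48/5; d'=(8−2·1/5)/(48/5)=19/24
back: M2=19/24
back: M1=1/5−1/5·19/24=1/24
M: M0=0, M1=1/24, M2=19/24, M3=0
seg 0: a=1, c=M0/2=0, d=(M1−M0)/(6·3)=1/432, b=Δ0−h0·(2M0+M1)/6=-65/48
seg 1: a=-3, c=M1/2=1/48, d=(M2−M1)/(6·2)=1/16, b=Δ1−h1·(2M1+M2)/6=-31/24
seg 2: a=-5, c=M2/2=19/48, d=(M3−M2)/(6·3)=-19/432, b=Δ2−h2·(2M2+M3)/6=-11/24
t_q=7/2 → seg 1, τ=1/2; S=-3+-31/24·τ+1/48·τ²+1/16·τ³=-465/128

  seg 0: a=1 b=-65/48 c=0 d=1/432
  seg 1: a=-3 b=-31/24 c=1/48 d=1/16
  seg 2: a=-5 b=-11/24 c=19/48 d=-19/432
S(7/2) = -465/128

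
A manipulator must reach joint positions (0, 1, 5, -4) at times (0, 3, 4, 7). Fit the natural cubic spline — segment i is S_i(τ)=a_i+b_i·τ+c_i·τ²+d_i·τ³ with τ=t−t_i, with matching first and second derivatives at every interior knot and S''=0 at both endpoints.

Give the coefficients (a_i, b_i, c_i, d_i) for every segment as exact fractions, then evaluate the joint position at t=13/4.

Δ: Δ0=1/3, Δ1=4, Δ2=-3
row 1: diag=8, rhs=22; c'=1/8, d'=11/4
row 2: denom=8−1·1/8=63/8; d'=(-42−1·11/4)/(63/8)=-358/63
back: M2=-358/63
back: M1=11/4−1/8·-358/63=218/63
M: M0=0, M1=218/63, M2=-358/63, M3=0
seg 0: a=0, c=M0/2=0, d=(M1−M0)/(6·3)=109/567, b=Δ0−h0·(2M0+M1)/6=-88/63
seg 1: a=1, c=M1/2=109/63, d=(M2−M1)/(6·1)=-32/21, b=Δ1−h1·(2M1+M2)/6=239/63
seg 2: a=5, c=M2/2=-179/63, d=(M3−M2)/(6·3)=179/567, b=Δ2−h2·(2M2+M3)/6=169/63
t_q=13/4 → seg 1, τ=1/4; S=1+239/63·τ+109/63·τ²+-32/21·τ³=683/336

  seg 0: a=0 b=-88/63 c=0 d=109/567
  seg 1: a=1 b=239/63 c=109/63 d=-32/21
  seg 2: a=5 b=169/63 c=-179/63 d=179/567
S(13/4) = 683/336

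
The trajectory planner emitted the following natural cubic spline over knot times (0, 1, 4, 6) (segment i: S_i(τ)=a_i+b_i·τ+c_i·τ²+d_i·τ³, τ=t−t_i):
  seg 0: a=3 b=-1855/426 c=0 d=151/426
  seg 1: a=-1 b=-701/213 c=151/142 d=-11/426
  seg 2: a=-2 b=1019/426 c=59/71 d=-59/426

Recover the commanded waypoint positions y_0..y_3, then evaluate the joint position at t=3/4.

y_0=3 y_1=-1 y_2=-2 y_3=5
S(3/4) = -1057/9088

y_0 = S_0(0) = a_0 = 3
y_1 = S_1(0) = a_1 = -1
y_2 = S_2(0) = a_2 = -2
y_3 = S_2(2) = 5
t_q=3/4 is in segment 0 (τ=3/4); S_0(τ)=-1057/9088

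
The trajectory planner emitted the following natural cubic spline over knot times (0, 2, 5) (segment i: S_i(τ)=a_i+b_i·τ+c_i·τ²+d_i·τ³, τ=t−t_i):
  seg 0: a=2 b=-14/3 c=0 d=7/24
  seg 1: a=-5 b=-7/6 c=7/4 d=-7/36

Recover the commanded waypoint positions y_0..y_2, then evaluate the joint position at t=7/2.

y_0=2 y_1=-5 y_2=2
S(7/2) = -111/32

y_0 = S_0(0) = a_0 = 2
y_1 = S_1(0) = a_1 = -5
y_2 = S_1(3) = 2
t_q=7/2 is in segment 1 (τ=3/2); S_1(τ)=-111/32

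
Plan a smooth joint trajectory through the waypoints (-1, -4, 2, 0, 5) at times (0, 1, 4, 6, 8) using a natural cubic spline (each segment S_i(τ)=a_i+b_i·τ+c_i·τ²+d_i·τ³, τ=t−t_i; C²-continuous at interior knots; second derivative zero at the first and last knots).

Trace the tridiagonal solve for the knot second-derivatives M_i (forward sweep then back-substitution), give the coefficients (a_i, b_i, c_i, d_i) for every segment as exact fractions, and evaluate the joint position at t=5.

Δ: Δ0=-3, Δ1=2, Δ2=-1, Δ3=5/2
row 1: diag=8, rhs=30; c'=3/8, d'=15/4
row 2: denom=10−3·3/8=71/8; d'=(-18−3·15/4)/(71/8)=-234/71
row 3: denom=8−2·16/71=536/71; d'=(21−2·-234/71)/(536/71)=1959/536
back: M3=1959/536
back: M2=-234/71−16/71·1959/536=-276/67
back: M1=15/4−3/8·-276/67=1419/268
M: M0=0, M1=1419/268, M2=-276/67, M3=1959/536, M4=0
seg 0: a=-1, c=M0/2=0, d=(M1−M0)/(6·1)=473/536, b=Δ0−h0·(2M0+M1)/6=-2081/536
seg 1: a=-4, c=M1/2=1419/536, d=(M2−M1)/(6·3)=-841/1608, b=Δ1−h1·(2M1+M2)/6=-331/268
seg 2: a=2, c=M2/2=-138/67, d=(M3−M2)/(6·2)=1389/2144, b=Δ2−h2·(2M2+M3)/6=283/536
seg 3: a=0, c=M3/2=1959/1072, d=(M4−M3)/(6·2)=-653/2144, b=Δ3−h3·(2M3+M4)/6=17/268
t_q=5 → seg 2, τ=1; S=2+283/536·τ+-138/67·τ²+1389/2144·τ³=2393/2144

  seg 0: a=-1 b=-2081/536 c=0 d=473/536
  seg 1: a=-4 b=-331/268 c=1419/536 d=-841/1608
  seg 2: a=2 b=283/536 c=-138/67 d=1389/2144
  seg 3: a=0 b=17/268 c=1959/1072 d=-653/2144
S(5) = 2393/2144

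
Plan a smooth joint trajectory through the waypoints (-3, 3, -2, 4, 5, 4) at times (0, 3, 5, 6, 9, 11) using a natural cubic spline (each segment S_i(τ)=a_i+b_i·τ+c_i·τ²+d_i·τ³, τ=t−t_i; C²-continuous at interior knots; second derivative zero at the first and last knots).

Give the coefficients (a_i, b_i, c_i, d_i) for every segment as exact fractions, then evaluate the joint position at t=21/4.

Δ: Δ0=2, Δ1=-5/2, Δ2=6, Δ3=1/3, Δ4=-1/2
row 1: diag=10, rhs=-27; c'=1/5, d'=-27/10
row 2: denom=6−2·1/5=28/5; d'=(51−2·-27/10)/(28/5)=141/14
row 3: denom=8−1·5/28=219/28; d'=(-34−1·141/14)/(219/28)=-1234/219
row 4: denom=10−3·28/73=646/73; d'=(-5−3·-1234/219)/(646/73)=869/646
back: M4=869/646
back: M3=-1234/219−28/73·869/646=-5960/969
back: M2=141/14−5/28·-5960/969=21647/1938
back: M1=-27/10−1/5·21647/1938=-4781/969
M: M0=0, M1=-4781/969, M2=21647/1938, M3=-5960/969, M4=869/646, M5=0
seg 0: a=-3, c=M0/2=0, d=(M1−M0)/(6·3)=-4781/17442, b=Δ0−h0·(2M0+M1)/6=8657/1938
seg 1: a=3, c=M1/2=-4781/1938, d=(M2−M1)/(6·2)=10403/7752, b=Δ1−h1·(2M1+M2)/6=-2843/969
seg 2: a=-2, c=M2/2=21647/3876, d=(M3−M2)/(6·1)=-11189/3876, b=Δ2−h2·(2M2+M3)/6=2133/646
seg 3: a=4, c=M3/2=-2980/969, d=(M4−M3)/(6·3)=14527/34884, b=Δ3−h3·(2M3+M4)/6=1325/228
seg 4: a=5, c=M4/2=869/1292, d=(M5−M4)/(6·2)=-869/7752, b=Δ4−h4·(2M4+M5)/6=-2707/1938
t_q=21/4 → seg 2, τ=1/4; S=-2+2133/646·τ+21647/3876·τ²+-11189/3876·τ³=-71987/82688

  seg 0: a=-3 b=8657/1938 c=0 d=-4781/17442
  seg 1: a=3 b=-2843/969 c=-4781/1938 d=10403/7752
  seg 2: a=-2 b=2133/646 c=21647/3876 d=-11189/3876
  seg 3: a=4 b=1325/228 c=-2980/969 d=14527/34884
  seg 4: a=5 b=-2707/1938 c=869/1292 d=-869/7752
S(21/4) = -71987/82688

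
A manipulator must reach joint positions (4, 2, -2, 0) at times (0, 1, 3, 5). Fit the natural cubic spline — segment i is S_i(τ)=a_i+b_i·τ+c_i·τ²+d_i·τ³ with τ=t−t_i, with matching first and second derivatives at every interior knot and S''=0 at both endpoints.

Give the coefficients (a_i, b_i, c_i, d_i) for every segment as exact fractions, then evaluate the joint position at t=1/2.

  seg 0: a=4 b=-41/22 c=0 d=-3/22
  seg 1: a=2 b=-25/11 c=-9/22 d=3/11
  seg 2: a=-2 b=-7/11 c=27/22 d=-9/44
S(1/2) = 537/176

Δ: Δ0=-2, Δ1=-2, Δ2=1
row 1: diag=6, rhs=0; c'=1/3, d'=0
row 2: denom=8−2·1/3=22/3; d'=(18−2·0)/(22/3)=27/11
back: M2=27/11
back: M1=0−1/3·27/11=-9/11
M: M0=0, M1=-9/11, M2=27/11, M3=0
seg 0: a=4, c=M0/2=0, d=(M1−M0)/(6·1)=-3/22, b=Δ0−h0·(2M0+M1)/6=-41/22
seg 1: a=2, c=M1/2=-9/22, d=(M2−M1)/(6·2)=3/11, b=Δ1−h1·(2M1+M2)/6=-25/11
seg 2: a=-2, c=M2/2=27/22, d=(M3−M2)/(6·2)=-9/44, b=Δ2−h2·(2M2+M3)/6=-7/11
t_q=1/2 → seg 0, τ=1/2; S=4+-41/22·τ+0·τ²+-3/22·τ³=537/176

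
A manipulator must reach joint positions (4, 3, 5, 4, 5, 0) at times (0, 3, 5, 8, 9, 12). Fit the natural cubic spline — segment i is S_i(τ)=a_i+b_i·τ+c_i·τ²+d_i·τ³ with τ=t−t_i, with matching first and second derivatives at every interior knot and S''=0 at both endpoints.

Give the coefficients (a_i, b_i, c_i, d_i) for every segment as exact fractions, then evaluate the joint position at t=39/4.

  seg 0: a=4 b=-33/37 c=0 d=62/999
  seg 1: a=3 b=29/37 c=62/111 d=-25/111
  seg 2: a=5 b=35/111 c=-88/111 d=64/333
  seg 3: a=4 b=83/111 c=104/111 d=-76/111
  seg 4: a=5 b=21/37 c=-124/111 d=124/999
S(39/4) = 2871/592

Δ: Δ0=-1/3, Δ1=1, Δ2=-1/3, Δ3=1, Δ4=-5/3
row 1: diag=10, rhs=8; c'=1/5, d'=4/5
row 2: denom=10−2·1/5=48/5; d'=(-8−2·4/5)/(48/5)=-1
row 3: denom=8−3·5/16=113/16; d'=(8−3·-1)/(113/16)=176/113
row 4: denom=8−1·16/113=888/113; d'=(-16−1·176/113)/(888/113)=-248/111
back: M4=-248/111
back: M3=176/113−16/113·-248/111=208/111
back: M2=-1−5/16·208/111=-176/111
back: M1=4/5−1/5·-176/111=124/111
M: M0=0, M1=124/111, M2=-176/111, M3=208/111, M4=-248/111, M5=0
seg 0: a=4, c=M0/2=0, d=(M1−M0)/(6·3)=62/999, b=Δ0−h0·(2M0+M1)/6=-33/37
seg 1: a=3, c=M1/2=62/111, d=(M2−M1)/(6·2)=-25/111, b=Δ1−h1·(2M1+M2)/6=29/37
seg 2: a=5, c=M2/2=-88/111, d=(M3−M2)/(6·3)=64/333, b=Δ2−h2·(2M2+M3)/6=35/111
seg 3: a=4, c=M3/2=104/111, d=(M4−M3)/(6·1)=-76/111, b=Δ3−h3·(2M3+M4)/6=83/111
seg 4: a=5, c=M4/2=-124/111, d=(M5−M4)/(6·3)=124/999, b=Δ4−h4·(2M4+M5)/6=21/37
t_q=39/4 → seg 4, τ=3/4; S=5+21/37·τ+-124/111·τ²+124/999·τ³=2871/592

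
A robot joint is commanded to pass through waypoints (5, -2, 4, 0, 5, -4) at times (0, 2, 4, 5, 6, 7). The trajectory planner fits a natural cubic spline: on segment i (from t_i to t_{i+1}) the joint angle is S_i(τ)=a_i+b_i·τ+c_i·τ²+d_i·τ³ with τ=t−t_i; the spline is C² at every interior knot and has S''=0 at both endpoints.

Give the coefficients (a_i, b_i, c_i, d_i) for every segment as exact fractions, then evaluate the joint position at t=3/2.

  seg 0: a=5 b=-984/157 c=0 d=869/1256
  seg 1: a=-2 b=639/314 c=2607/628 d=-288/157
  seg 2: a=4 b=-1059/314 c=-4305/628 d=3911/628
  seg 3: a=0 b=1005/628 c=1857/157 d=-5293/628
  seg 4: a=5 b=-9/314 c=-8451/628 d=2817/628
S(3/2) = -20761/10048

Δ: Δ0=-7/2, Δ1=3, Δ2=-4, Δ3=5, Δ4=-9
row 1: diag=8, rhs=39; c'=1/4, d'=39/8
row 2: denom=6−2·1/4=11/2; d'=(-42−2·39/8)/(11/2)=-207/22
row 3: denom=4−1·2/11=42/11; d'=(54−1·-207/22)/(42/11)=465/28
row 4: denom=4−1·11/42=157/42; d'=(-84−1·465/28)/(157/42)=-8451/314
back: M4=-8451/314
back: M3=465/28−11/42·-8451/314=3714/157
back: M2=-207/22−2/11·3714/157=-4305/314
back: M1=39/8−1/4·-4305/314=2607/314
M: M0=0, M1=2607/314, M2=-4305/314, M3=3714/157, M4=-8451/314, M5=0
seg 0: a=5, c=M0/2=0, d=(M1−M0)/(6·2)=869/1256, b=Δ0−h0·(2M0+M1)/6=-984/157
seg 1: a=-2, c=M1/2=2607/628, d=(M2−M1)/(6·2)=-288/157, b=Δ1−h1·(2M1+M2)/6=639/314
seg 2: a=4, c=M2/2=-4305/628, d=(M3−M2)/(6·1)=3911/628, b=Δ2−h2·(2M2+M3)/6=-1059/314
seg 3: a=0, c=M3/2=1857/157, d=(M4−M3)/(6·1)=-5293/628, b=Δ3−h3·(2M3+M4)/6=1005/628
seg 4: a=5, c=M4/2=-8451/628, d=(M5−M4)/(6·1)=2817/628, b=Δ4−h4·(2M4+M5)/6=-9/314
t_q=3/2 → seg 0, τ=3/2; S=5+-984/157·τ+0·τ²+869/1256·τ³=-20761/10048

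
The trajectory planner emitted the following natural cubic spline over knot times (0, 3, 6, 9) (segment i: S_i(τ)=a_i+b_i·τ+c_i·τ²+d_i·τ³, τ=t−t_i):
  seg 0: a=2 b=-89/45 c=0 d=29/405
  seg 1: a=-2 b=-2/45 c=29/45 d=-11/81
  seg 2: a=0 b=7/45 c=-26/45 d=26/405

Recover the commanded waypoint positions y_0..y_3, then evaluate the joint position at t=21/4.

y_0=2 y_1=-2 y_2=0 y_3=-3
S(21/4) = -123/320

y_0 = S_0(0) = a_0 = 2
y_1 = S_1(0) = a_1 = -2
y_2 = S_2(0) = a_2 = 0
y_3 = S_2(3) = -3
t_q=21/4 is in segment 1 (τ=9/4); S_1(τ)=-123/320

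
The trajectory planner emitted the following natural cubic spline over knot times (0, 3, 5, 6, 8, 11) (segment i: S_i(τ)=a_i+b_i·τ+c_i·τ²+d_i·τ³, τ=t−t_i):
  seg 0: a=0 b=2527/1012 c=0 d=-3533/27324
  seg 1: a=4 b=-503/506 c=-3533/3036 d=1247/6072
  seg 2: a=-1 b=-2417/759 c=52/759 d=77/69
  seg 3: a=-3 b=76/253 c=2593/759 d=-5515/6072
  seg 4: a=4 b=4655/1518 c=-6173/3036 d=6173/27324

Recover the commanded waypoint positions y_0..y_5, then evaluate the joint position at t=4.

y_0 = S_0(0) = a_0 = 0
y_1 = S_1(0) = a_1 = 4
y_2 = S_2(0) = a_2 = -1
y_3 = S_3(0) = a_3 = -3
y_4 = S_4(0) = a_4 = 4
y_5 = S_4(3) = 1
t_q=4 is in segment 1 (τ=1); S_1(τ)=12433/6072

y_0=0 y_1=4 y_2=-1 y_3=-3 y_4=4 y_5=1
S(4) = 12433/6072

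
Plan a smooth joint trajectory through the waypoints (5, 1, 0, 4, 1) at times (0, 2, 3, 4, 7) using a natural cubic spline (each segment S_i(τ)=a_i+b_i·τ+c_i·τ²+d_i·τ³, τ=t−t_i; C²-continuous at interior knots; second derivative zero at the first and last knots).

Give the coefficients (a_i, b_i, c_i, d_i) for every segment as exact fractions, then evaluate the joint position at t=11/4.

Δ: Δ0=-2, Δ1=-1, Δ2=4, Δ3=-1
row 1: diag=6, rhs=6; c'=1/6, d'=1
row 2: denom=4−1·1/6=23/6; d'=(30−1·1)/(23/6)=174/23
row 3: denom=8−1·6/23=178/23; d'=(-30−1·174/23)/(178/23)=-432/89
back: M3=-432/89
back: M2=174/23−6/23·-432/89=786/89
back: M1=1−1/6·786/89=-42/89
M: M0=0, M1=-42/89, M2=786/89, M3=-432/89, M4=0
seg 0: a=5, c=M0/2=0, d=(M1−M0)/(6·2)=-7/178, b=Δ0−h0·(2M0+M1)/6=-164/89
seg 1: a=1, c=M1/2=-21/89, d=(M2−M1)/(6·1)=138/89, b=Δ1−h1·(2M1+M2)/6=-206/89
seg 2: a=0, c=M2/2=393/89, d=(M3−M2)/(6·1)=-203/89, b=Δ2−h2·(2M2+M3)/6=166/89
seg 3: a=4, c=M3/2=-216/89, d=(M4−M3)/(6·3)=24/89, b=Δ3−h3·(2M3+M4)/6=343/89
t_q=11/4 → seg 1, τ=3/4; S=1+-206/89·τ+-21/89·τ²+138/89·τ³=-611/2848

  seg 0: a=5 b=-164/89 c=0 d=-7/178
  seg 1: a=1 b=-206/89 c=-21/89 d=138/89
  seg 2: a=0 b=166/89 c=393/89 d=-203/89
  seg 3: a=4 b=343/89 c=-216/89 d=24/89
S(11/4) = -611/2848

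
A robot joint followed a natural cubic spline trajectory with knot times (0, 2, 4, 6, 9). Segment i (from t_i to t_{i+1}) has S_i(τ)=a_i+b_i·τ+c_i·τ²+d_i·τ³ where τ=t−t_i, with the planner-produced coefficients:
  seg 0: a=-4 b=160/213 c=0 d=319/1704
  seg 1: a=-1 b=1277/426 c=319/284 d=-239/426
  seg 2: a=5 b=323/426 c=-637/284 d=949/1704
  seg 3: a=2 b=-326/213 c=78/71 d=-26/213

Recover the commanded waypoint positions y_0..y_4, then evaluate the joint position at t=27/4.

y_0 = S_0(0) = a_0 = -4
y_1 = S_1(0) = a_1 = -1
y_2 = S_2(0) = a_2 = 5
y_3 = S_3(0) = a_3 = 2
y_4 = S_3(3) = 4
t_q=27/4 is in segment 3 (τ=3/4); S_3(τ)=3223/2272

y_0=-4 y_1=-1 y_2=5 y_3=2 y_4=4
S(27/4) = 3223/2272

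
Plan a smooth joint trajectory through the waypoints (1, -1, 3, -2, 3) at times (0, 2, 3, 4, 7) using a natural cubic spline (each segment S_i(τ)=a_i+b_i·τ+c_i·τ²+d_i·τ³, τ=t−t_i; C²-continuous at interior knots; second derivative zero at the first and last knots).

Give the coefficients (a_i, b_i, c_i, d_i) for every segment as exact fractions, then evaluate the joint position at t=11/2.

Δ: Δ0=-1, Δ1=4, Δ2=-5, Δ3=5/3
row 1: diag=6, rhs=30; c'=1/6, d'=5
row 2: denom=4−1·1/6=23/6; d'=(-54−1·5)/(23/6)=-354/23
row 3: denom=8−1·6/23=178/23; d'=(40−1·-354/23)/(178/23)=637/89
back: M3=637/89
back: M2=-354/23−6/23·637/89=-1536/89
back: M1=5−1/6·-1536/89=701/89
M: M0=0, M1=701/89, M2=-1536/89, M3=637/89, M4=0
seg 0: a=1, c=M0/2=0, d=(M1−M0)/(6·2)=701/1068, b=Δ0−h0·(2M0+M1)/6=-968/267
seg 1: a=-1, c=M1/2=701/178, d=(M2−M1)/(6·1)=-2237/534, b=Δ1−h1·(2M1+M2)/6=1135/267
seg 2: a=3, c=M2/2=-768/89, d=(M3−M2)/(6·1)=2173/534, b=Δ2−h2·(2M2+M3)/6=-235/534
seg 3: a=-2, c=M3/2=637/178, d=(M4−M3)/(6·3)=-637/1602, b=Δ3−h3·(2M3+M4)/6=-1466/267
t_q=11/2 → seg 3, τ=3/2; S=-2+-1466/267·τ+637/178·τ²+-637/1602·τ³=-5021/1424

  seg 0: a=1 b=-968/267 c=0 d=701/1068
  seg 1: a=-1 b=1135/267 c=701/178 d=-2237/534
  seg 2: a=3 b=-235/534 c=-768/89 d=2173/534
  seg 3: a=-2 b=-1466/267 c=637/178 d=-637/1602
S(11/2) = -5021/1424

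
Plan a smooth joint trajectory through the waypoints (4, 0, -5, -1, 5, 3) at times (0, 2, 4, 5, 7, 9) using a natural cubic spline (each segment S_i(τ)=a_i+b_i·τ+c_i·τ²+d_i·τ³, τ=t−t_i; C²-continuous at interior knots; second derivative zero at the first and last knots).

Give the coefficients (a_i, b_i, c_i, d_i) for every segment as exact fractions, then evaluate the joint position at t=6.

Δ: Δ0=-2, Δ1=-5/2, Δ2=4, Δ3=3, Δ4=-1
row 1: diag=8, rhs=-3; c'=1/4, d'=-3/8
row 2: denom=6−2·1/4=11/2; d'=(39−2·-3/8)/(11/2)=159/22
row 3: denom=6−1·2/11=64/11; d'=(-6−1·159/22)/(64/11)=-291/128
row 4: denom=8−2·11/32=117/16; d'=(-24−2·-291/128)/(117/16)=-415/156
back: M4=-415/156
back: M3=-291/128−11/32·-415/156=-53/39
back: M2=159/22−2/11·-53/39=583/78
back: M1=-3/8−1/4·583/78=-175/78
M: M0=0, M1=-175/78, M2=583/78, M3=-53/39, M4=-415/156, M5=0
seg 0: a=4, c=M0/2=0, d=(M1−M0)/(6·2)=-175/936, b=Δ0−h0·(2M0+M1)/6=-293/234
seg 1: a=0, c=M1/2=-175/156, d=(M2−M1)/(6·2)=379/468, b=Δ1−h1·(2M1+M2)/6=-409/117
seg 2: a=-5, c=M2/2=583/156, d=(M3−M2)/(6·1)=-53/36, b=Δ2−h2·(2M2+M3)/6=203/117
seg 3: a=-1, c=M3/2=-53/78, d=(M4−M3)/(6·2)=-203/1872, b=Δ3−h3·(2M3+M4)/6=2243/468
seg 4: a=5, c=M4/2=-415/312, d=(M5−M4)/(6·2)=415/1872, b=Δ4−h4·(2M4+M5)/6=181/234
t_q=6 → seg 3, τ=1; S=-1+2243/468·τ+-53/78·τ²+-203/1872·τ³=625/208

  seg 0: a=4 b=-293/234 c=0 d=-175/936
  seg 1: a=0 b=-409/117 c=-175/156 d=379/468
  seg 2: a=-5 b=203/117 c=583/156 d=-53/36
  seg 3: a=-1 b=2243/468 c=-53/78 d=-203/1872
  seg 4: a=5 b=181/234 c=-415/312 d=415/1872
S(6) = 625/208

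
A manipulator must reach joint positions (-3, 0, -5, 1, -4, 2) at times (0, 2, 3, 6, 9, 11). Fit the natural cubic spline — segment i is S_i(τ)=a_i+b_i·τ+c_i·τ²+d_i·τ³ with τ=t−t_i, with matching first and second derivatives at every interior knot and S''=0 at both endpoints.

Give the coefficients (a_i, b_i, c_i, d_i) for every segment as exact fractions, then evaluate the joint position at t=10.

Δ: Δ0=3/2, Δ1=-5, Δ2=2, Δ3=-5/3, Δ4=3
row 1: diag=6, rhs=-39; c'=1/6, d'=-13/2
row 2: denom=8−1·1/6=47/6; d'=(42−1·-13/2)/(47/6)=291/47
row 3: denom=12−3·18/47=510/47; d'=(-22−3·291/47)/(510/47)=-1907/510
row 4: denom=10−3·47/170=1559/170; d'=(28−3·-1907/510)/(1559/170)=6667/1559
back: M4=6667/1559
back: M3=-1907/510−47/170·6667/1559=-23018/4677
back: M2=291/47−18/47·-23018/4677=12591/1559
back: M1=-13/2−1/6·12591/1559=-12232/1559
M: M0=0, M1=-12232/1559, M2=12591/1559, M3=-23018/4677, M4=6667/1559, M5=0
seg 0: a=-3, c=M0/2=0, d=(M1−M0)/(6·2)=-3058/4677, b=Δ0−h0·(2M0+M1)/6=38495/9354
seg 1: a=0, c=M1/2=-6116/1559, d=(M2−M1)/(6·1)=24823/9354, b=Δ1−h1·(2M1+M2)/6=-34897/9354
seg 2: a=-5, c=M2/2=12591/3118, d=(M3−M2)/(6·3)=-60791/84186, b=Δ2−h2·(2M2+M3)/6=-16910/4677
seg 3: a=1, c=M3/2=-11509/4677, d=(M4−M3)/(6·3)=43019/84186, b=Δ3−h3·(2M3+M4)/6=10445/9354
seg 4: a=-4, c=M4/2=6667/3118, d=(M5−M4)/(6·2)=-6667/18708, b=Δ4−h4·(2M4+M5)/6=697/4677
t_q=10 → seg 4, τ=1; S=-4+697/4677·τ+6667/3118·τ²+-6667/18708·τ³=-12903/6236

  seg 0: a=-3 b=38495/9354 c=0 d=-3058/4677
  seg 1: a=0 b=-34897/9354 c=-6116/1559 d=24823/9354
  seg 2: a=-5 b=-16910/4677 c=12591/3118 d=-60791/84186
  seg 3: a=1 b=10445/9354 c=-11509/4677 d=43019/84186
  seg 4: a=-4 b=697/4677 c=6667/3118 d=-6667/18708
S(10) = -12903/6236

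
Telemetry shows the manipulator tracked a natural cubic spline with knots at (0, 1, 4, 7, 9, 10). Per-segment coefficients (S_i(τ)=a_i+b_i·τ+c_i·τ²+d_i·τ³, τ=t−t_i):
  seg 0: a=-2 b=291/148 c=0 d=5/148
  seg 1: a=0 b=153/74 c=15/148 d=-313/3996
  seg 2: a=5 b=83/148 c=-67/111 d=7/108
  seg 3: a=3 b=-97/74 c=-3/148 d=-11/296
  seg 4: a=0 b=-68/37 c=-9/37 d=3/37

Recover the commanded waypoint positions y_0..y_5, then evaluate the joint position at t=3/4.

y_0 = S_0(0) = a_0 = -2
y_1 = S_1(0) = a_1 = 0
y_2 = S_2(0) = a_2 = 5
y_3 = S_3(0) = a_3 = 3
y_4 = S_4(0) = a_4 = 0
y_5 = S_4(1) = -2
t_q=3/4 is in segment 0 (τ=3/4); S_0(τ)=-4841/9472

y_0=-2 y_1=0 y_2=5 y_3=3 y_4=0 y_5=-2
S(3/4) = -4841/9472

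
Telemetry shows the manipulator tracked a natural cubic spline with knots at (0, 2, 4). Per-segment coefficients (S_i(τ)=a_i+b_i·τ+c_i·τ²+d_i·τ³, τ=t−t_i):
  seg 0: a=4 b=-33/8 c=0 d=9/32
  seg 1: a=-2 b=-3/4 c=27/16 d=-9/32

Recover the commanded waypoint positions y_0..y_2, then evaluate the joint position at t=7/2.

y_0=4 y_1=-2 y_2=1
S(7/2) = -71/256

y_0 = S_0(0) = a_0 = 4
y_1 = S_1(0) = a_1 = -2
y_2 = S_1(2) = 1
t_q=7/2 is in segment 1 (τ=3/2); S_1(τ)=-71/256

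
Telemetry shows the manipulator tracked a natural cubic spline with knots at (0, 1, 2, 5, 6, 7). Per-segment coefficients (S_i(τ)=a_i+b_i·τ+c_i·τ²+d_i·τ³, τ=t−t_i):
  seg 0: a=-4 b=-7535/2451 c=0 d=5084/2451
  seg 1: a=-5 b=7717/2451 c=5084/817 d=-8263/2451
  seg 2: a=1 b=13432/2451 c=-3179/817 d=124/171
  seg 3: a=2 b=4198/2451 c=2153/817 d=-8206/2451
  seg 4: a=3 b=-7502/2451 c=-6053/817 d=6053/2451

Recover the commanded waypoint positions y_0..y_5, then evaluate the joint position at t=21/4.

y_0 = S_0(0) = a_0 = -4
y_1 = S_1(0) = a_1 = -5
y_2 = S_2(0) = a_2 = 1
y_3 = S_3(0) = a_3 = 2
y_4 = S_4(0) = a_4 = 3
y_5 = S_4(1) = -5
t_q=21/4 is in segment 3 (τ=1/4); S_3(τ)=66421/26144

y_0=-4 y_1=-5 y_2=1 y_3=2 y_4=3 y_5=-5
S(21/4) = 66421/26144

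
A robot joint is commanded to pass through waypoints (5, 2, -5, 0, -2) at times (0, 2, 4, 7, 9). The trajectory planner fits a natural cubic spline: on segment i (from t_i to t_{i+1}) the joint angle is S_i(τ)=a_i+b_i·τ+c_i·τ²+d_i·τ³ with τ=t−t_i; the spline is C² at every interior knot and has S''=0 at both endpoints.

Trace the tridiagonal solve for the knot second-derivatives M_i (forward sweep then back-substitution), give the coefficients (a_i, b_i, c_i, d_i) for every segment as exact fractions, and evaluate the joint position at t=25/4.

  seg 0: a=5 b=-161/258 c=0 d=-113/516
  seg 1: a=2 b=-839/258 c=-113/86 d=307/516
  seg 2: a=-5 b=-353/258 c=97/43 d=-107/258
  seg 3: a=0 b=125/129 c=-127/86 d=127/516
S(25/4) = -7609/5504

Δ: Δ0=-3/2, Δ1=-7/2, Δ2=5/3, Δ3=-1
row 1: diag=8, rhs=-12; c'=1/4, d'=-3/2
row 2: denom=10−2·1/4=19/2; d'=(31−2·-3/2)/(19/2)=68/19
row 3: denom=10−3·6/19=172/19; d'=(-16−3·68/19)/(172/19)=-127/43
back: M3=-127/43
back: M2=68/19−6/19·-127/43=194/43
back: M1=-3/2−1/4·194/43=-113/43
M: M0=0, M1=-113/43, M2=194/43, M3=-127/43, M4=0
seg 0: a=5, c=M0/2=0, d=(M1−M0)/(6·2)=-113/516, b=Δ0−h0·(2M0+M1)/6=-161/258
seg 1: a=2, c=M1/2=-113/86, d=(M2−M1)/(6·2)=307/516, b=Δ1−h1·(2M1+M2)/6=-839/258
seg 2: a=-5, c=M2/2=97/43, d=(M3−M2)/(6·3)=-107/258, b=Δ2−h2·(2M2+M3)/6=-353/258
seg 3: a=0, c=M3/2=-127/86, d=(M4−M3)/(6·2)=127/516, b=Δ3−h3·(2M3+M4)/6=125/129
t_q=25/4 → seg 2, τ=9/4; S=-5+-353/258·τ+97/43·τ²+-107/258·τ³=-7609/5504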